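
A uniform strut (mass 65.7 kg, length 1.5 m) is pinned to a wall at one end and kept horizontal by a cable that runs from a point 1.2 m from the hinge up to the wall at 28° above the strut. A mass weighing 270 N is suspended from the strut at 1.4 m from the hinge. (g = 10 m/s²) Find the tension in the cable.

Take torques about the hinge: T sin 28° · 1.2 = 65.7×10×0.75 + 270×1.4 = 870.75 N·m.
So T = 870.75 / (0.4695 × 1.2) = 1545.6 N.

T ≈ 1550 N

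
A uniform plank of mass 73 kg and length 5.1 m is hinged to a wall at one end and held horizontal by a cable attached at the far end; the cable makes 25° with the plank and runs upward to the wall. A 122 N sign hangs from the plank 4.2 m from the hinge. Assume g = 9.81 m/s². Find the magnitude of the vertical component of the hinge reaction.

Take torques about the hinge: T sin 25° · 5.1 = 73×9.81×2.55 + 122×4.2 = 2338.5 N·m.
So T = 2338.5 / (0.4226 × 5.1) = 1085 N.
ΣF_y = 0: H_y = (73×9.81 + 122) − T sin 25° = 838.13 − 458.54 = 379.59 N.

|H_y| ≈ 380 N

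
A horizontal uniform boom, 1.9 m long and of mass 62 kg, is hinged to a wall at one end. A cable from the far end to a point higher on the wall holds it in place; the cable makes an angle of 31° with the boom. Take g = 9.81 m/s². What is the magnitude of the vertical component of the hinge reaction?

Take torques about the hinge: T sin 31° · 1.9 = 62×9.81×0.95 = 577.81 N·m.
So T = 577.81 / (0.5150 × 1.9) = 590.46 N.
ΣF_y = 0: H_y = (62×9.81) − T sin 31° = 608.22 − 304.11 = 304.11 N.

|H_y| ≈ 304 N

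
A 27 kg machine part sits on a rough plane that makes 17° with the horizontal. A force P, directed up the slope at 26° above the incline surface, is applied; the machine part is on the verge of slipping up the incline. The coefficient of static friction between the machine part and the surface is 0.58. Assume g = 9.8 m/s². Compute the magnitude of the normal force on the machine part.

On the verge of sliding up the incline, friction equals μN and acts down the slope.
Perpendicular: N + P sin 26° = W cos 17° = 253 N.
Along incline: P cos 26° = W sin 17° + μN  with W sin 17° = 77.36 N.
Solving the pair for P and N: P = 194.4 N, N = 167.8 N (and f = μN = 97.34 N).

N ≈ 168 N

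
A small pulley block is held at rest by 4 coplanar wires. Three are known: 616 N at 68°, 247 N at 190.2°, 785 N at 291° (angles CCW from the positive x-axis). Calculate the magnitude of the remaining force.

Sum the known components: ΣF_x = 269 N, ΣF_y = -205.5 N.
For equilibrium the remaining force must supply (−ΣF_x, −ΣF_y) = (-269, 205.5) N.
Magnitude = √((-269)² + (205.5)²) = 338.5 N; direction = atan2(205.5, -269) = 142.6°.

F ≈ 338 N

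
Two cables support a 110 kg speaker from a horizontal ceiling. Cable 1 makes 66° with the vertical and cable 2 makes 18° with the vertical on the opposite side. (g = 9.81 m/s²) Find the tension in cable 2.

Angles from the horizontal: cable 1 is 90° − 66° = 24°, cable 2 is 90° − 18° = 72°.
Weight W = 110 × 9.81 = 1079 N acts straight down.
Horizontal: T_1 cos 24° = T_2 cos 72°  →  T_1 = 0.3383 T_2.
Vertical: T_1 sin 24° + T_2 sin 72° = 1079.
Substituting the horizontal relation into the vertical equation gives 1.089 T_2 = 1079, so T_2 = 991.2 N.

T_2 ≈ 991 N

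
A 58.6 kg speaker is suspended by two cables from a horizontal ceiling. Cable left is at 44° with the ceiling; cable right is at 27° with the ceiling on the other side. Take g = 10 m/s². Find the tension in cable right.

Weight W = 58.6 × 10 = 586 N acts straight down.
Horizontal: T_left cos 44° = T_right cos 27°  →  T_left = 1.239 T_right.
Vertical: T_left sin 44° + T_right sin 27° = 586.
Substituting the horizontal relation into the vertical equation gives 1.314 T_right = 586, so T_right = 445.8 N.

T_right ≈ 446 N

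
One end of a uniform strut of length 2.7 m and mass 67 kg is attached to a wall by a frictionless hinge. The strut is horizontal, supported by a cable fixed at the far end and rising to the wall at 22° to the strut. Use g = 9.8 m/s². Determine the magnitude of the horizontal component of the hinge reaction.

Take torques about the hinge: T sin 22° · 2.7 = 67×9.8×1.35 = 886.41 N·m.
So T = 886.41 / (0.3746 × 2.7) = 876.39 N.
ΣF_x = 0: H_x = T cos 22° = 812.57 N.

H_x ≈ 813 N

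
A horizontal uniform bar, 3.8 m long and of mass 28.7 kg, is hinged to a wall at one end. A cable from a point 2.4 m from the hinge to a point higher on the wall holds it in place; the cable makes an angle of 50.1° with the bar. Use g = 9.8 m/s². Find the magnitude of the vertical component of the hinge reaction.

|H_y| ≈ 58.6 N

Take torques about the hinge: T sin 50.1° · 2.4 = 28.7×9.8×1.9 = 534.39 N·m.
So T = 534.39 / (0.7672 × 2.4) = 290.24 N.
ΣF_y = 0: H_y = (28.7×9.8) − T sin 50.1° = 281.26 − 222.66 = 58.596 N.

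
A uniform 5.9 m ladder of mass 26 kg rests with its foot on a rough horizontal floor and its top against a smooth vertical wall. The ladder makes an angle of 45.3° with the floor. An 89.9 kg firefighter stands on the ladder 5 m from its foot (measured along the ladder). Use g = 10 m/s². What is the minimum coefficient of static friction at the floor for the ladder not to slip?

ΣF_y = 0: N_floor = 26×10 + 89.9×10 = 1159 N.
Torques about the foot: N_wall · 5.9 sin 45.3° = 26×10×2.95 cos 45.3° + 89.9×10×5 cos 45.3° → N_wall = 882.57 N.
ΣF_x = 0: f_floor = N_wall = 882.57 N.
μ_min = f_floor / N_floor = 882.57 / 1159 = 0.7615.

μ_min ≈ 0.761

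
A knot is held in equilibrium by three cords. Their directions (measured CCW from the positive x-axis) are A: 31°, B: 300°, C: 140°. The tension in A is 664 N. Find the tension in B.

Resolve: ΣF_x = 664 cos 31° + T_B cos 300° + T_C cos 140° = 0.
        ΣF_y = 664 sin 31° + T_B sin 300° + T_C sin 140° = 0.
The known terms sum to (569.2, 342) N, so 0.5000 T_B − 0.7660 T_C = -569.2 and -0.8660 T_B + 0.6428 T_C = -342.
Solving simultaneously: T_B = 1836 N, T_C = 1941 N.

T_B ≈ 1840 N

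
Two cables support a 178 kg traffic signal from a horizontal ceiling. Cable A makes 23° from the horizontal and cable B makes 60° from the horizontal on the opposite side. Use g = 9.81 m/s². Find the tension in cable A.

T_A ≈ 880 N

Weight W = 178 × 9.81 = 1746 N acts straight down.
Horizontal: T_A cos 23° = T_B cos 60°  →  T_B = 1.841 T_A.
Vertical: T_A sin 23° + T_B sin 60° = 1746.
Substituting the horizontal relation into the vertical equation gives 1.985 T_A = 1746, so T_A = 879.6 N.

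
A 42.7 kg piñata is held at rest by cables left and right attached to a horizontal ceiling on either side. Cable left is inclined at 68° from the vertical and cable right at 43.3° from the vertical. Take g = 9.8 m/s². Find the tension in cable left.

T_left ≈ 308 N

Angles from the horizontal: cable left is 90° − 68° = 22°, cable right is 90° − 43.3° = 46.7°.
Weight W = 42.7 × 9.8 = 418.5 N acts straight down.
Horizontal: T_left cos 22° = T_right cos 46.7°  →  T_right = 1.352 T_left.
Vertical: T_left sin 22° + T_right sin 46.7° = 418.5.
Substituting the horizontal relation into the vertical equation gives 1.359 T_left = 418.5, so T_left = 308 N.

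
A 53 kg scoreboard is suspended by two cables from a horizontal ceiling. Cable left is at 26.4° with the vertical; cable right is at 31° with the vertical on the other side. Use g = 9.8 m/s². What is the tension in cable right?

Angles from the horizontal: cable left is 90° − 26.4° = 63.6°, cable right is 90° − 31° = 59°.
Weight W = 53 × 9.8 = 519.4 N acts straight down.
Horizontal: T_left cos 63.6° = T_right cos 59°  →  T_left = 1.158 T_right.
Vertical: T_left sin 63.6° + T_right sin 59° = 519.4.
Substituting the horizontal relation into the vertical equation gives 1.895 T_right = 519.4, so T_right = 274.1 N.

T_right ≈ 274 N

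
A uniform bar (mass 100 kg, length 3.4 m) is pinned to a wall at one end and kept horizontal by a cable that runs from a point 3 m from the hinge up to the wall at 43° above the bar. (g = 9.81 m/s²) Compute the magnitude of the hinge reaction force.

Take torques about the hinge: T sin 43° · 3 = 100×9.81×1.7 = 1667.7 N·m.
So T = 1667.7 / (0.6820 × 3) = 815.1 N.
ΣF_x = 0: H_x = T cos 43° = 596.13 N.
ΣF_y = 0: H_y = (100×9.81) − T sin 43° = 981 − 555.9 = 425.1 N.
|H| = √(H_x² + H_y²) = √((596.13)² + (425.1)²) = 732.18 N.

|H| ≈ 732 N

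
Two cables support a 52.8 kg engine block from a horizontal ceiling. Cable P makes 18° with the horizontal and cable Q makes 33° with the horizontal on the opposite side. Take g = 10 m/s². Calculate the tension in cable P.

Weight W = 52.8 × 10 = 528 N acts straight down.
Horizontal: T_P cos 18° = T_Q cos 33°  →  T_Q = 1.134 T_P.
Vertical: T_P sin 18° + T_Q sin 33° = 528.
Substituting the horizontal relation into the vertical equation gives 0.9266 T_P = 528, so T_P = 569.8 N.

T_P ≈ 570 N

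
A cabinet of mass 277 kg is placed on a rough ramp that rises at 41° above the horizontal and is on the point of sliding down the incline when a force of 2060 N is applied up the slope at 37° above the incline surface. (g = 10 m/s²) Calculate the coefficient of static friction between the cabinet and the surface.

μ ≈ 0.202

On the verge of sliding down the incline, friction is at its maximum μN and acts up the slope.
Perpendicular to incline: N = W cos 41° − P sin 37° = 2091 − 1240 = 850.8 N.
Along incline: P cos 37° + μN = W sin 41° → μ = (W sin 41° − P cos 37°) / N = 0.2023.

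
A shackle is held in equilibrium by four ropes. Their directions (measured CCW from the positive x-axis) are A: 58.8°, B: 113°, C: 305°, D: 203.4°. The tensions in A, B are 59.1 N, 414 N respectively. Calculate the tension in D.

Resolve: ΣF_x = 59.1 cos 58.8° + 414 cos 113° + T_C cos 305° + T_D cos 203.4° = 0.
        ΣF_y = 59.1 sin 58.8° + 414 sin 113° + T_C sin 305° + T_D sin 203.4° = 0.
The known terms sum to (-131.1, 431.6) N, so 0.5736 T_C − 0.9178 T_D = 131.1 and -0.8192 T_C − 0.3971 T_D = -431.6.
Solving simultaneously: T_C = 457.6 N, T_D = 143.1 N.

T_D ≈ 143 N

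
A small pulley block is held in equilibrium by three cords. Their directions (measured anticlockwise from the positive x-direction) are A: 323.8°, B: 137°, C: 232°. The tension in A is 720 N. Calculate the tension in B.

Resolve: ΣF_x = 720 cos 323.8° + T_B cos 137° + T_C cos 232° = 0.
        ΣF_y = 720 sin 323.8° + T_B sin 137° + T_C sin 232° = 0.
The known terms sum to (581, -425.2) N, so -0.7314 T_B − 0.6157 T_C = -581 and 0.6820 T_B − 0.7880 T_C = 425.2.
Solving simultaneously: T_B = 722.4 N, T_C = 85.58 N.

T_B ≈ 722 N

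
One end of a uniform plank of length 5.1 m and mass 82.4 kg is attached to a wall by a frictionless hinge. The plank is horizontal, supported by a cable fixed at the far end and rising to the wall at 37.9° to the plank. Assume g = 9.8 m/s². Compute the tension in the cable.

Take torques about the hinge: T sin 37.9° · 5.1 = 82.4×9.8×2.55 = 2059.2 N·m.
So T = 2059.2 / (0.6143 × 5.1) = 657.28 N.

T ≈ 657 N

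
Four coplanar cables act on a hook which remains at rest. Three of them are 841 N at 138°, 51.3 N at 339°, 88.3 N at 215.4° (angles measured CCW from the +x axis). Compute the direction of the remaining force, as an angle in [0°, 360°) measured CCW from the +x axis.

θ ≈ 323°

Sum the known components: ΣF_x = -649.1 N, ΣF_y = 493.2 N.
For equilibrium the remaining force must supply (−ΣF_x, −ΣF_y) = (649.1, -493.2) N.
Magnitude = √((649.1)² + (-493.2)²) = 815.2 N; direction = atan2(-493.2, 649.1) = 322.8°.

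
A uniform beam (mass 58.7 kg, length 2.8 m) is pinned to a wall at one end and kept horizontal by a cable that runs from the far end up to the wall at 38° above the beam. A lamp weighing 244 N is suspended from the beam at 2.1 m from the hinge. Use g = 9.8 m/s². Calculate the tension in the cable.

Take torques about the hinge: T sin 38° · 2.8 = 58.7×9.8×1.4 + 244×2.1 = 1317.8 N·m.
So T = 1317.8 / (0.6157 × 2.8) = 764.43 N.

T ≈ 764 N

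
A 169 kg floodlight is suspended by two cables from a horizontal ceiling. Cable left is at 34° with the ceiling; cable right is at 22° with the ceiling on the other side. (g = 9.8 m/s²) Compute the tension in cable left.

Weight W = 169 × 9.8 = 1656 N acts straight down.
Horizontal: T_left cos 34° = T_right cos 22°  →  T_right = 0.8941 T_left.
Vertical: T_left sin 34° + T_right sin 22° = 1656.
Substituting the horizontal relation into the vertical equation gives 0.8941 T_left = 1656, so T_left = 1852 N.

T_left ≈ 1850 N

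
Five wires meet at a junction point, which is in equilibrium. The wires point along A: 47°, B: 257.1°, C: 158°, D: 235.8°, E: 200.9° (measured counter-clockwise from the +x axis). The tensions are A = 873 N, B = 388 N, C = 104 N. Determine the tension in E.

Resolve: ΣF_x = 873 cos 47° + 388 cos 257.1° + 104 cos 158° + T_D cos 235.8° + T_E cos 200.9° = 0.
        ΣF_y = 873 sin 47° + 388 sin 257.1° + 104 sin 158° + T_D sin 235.8° + T_E sin 200.9° = 0.
The known terms sum to (412.3, 299.2) N, so -0.5621 T_D − 0.9342 T_E = -412.3 and -0.8271 T_D − 0.3567 T_E = -299.2.
Solving simultaneously: T_D = 231.5 N, T_E = 302.1 N.

T_E ≈ 302 N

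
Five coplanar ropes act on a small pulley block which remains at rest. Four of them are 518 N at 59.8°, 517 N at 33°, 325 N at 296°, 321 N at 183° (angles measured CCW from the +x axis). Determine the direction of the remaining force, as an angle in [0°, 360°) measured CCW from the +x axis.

Sum the known components: ΣF_x = 516.1 N, ΣF_y = 420.4 N.
For equilibrium the remaining force must supply (−ΣF_x, −ΣF_y) = (-516.1, -420.4) N.
Magnitude = √((-516.1)² + (-420.4)²) = 665.6 N; direction = atan2(-420.4, -516.1) = 219.2°.

θ ≈ 219°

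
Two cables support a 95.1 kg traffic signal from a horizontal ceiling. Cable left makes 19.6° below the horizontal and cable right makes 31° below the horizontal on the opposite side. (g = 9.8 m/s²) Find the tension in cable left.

T_left ≈ 1030 N

Weight W = 95.1 × 9.8 = 932 N acts straight down.
Horizontal: T_left cos 19.6° = T_right cos 31°  →  T_right = 1.099 T_left.
Vertical: T_left sin 19.6° + T_right sin 31° = 932.
Substituting the horizontal relation into the vertical equation gives 0.9015 T_left = 932, so T_left = 1034 N.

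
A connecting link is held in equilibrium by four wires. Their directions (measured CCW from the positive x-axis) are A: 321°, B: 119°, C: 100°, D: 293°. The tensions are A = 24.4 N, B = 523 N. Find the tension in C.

T_C ≈ 192 N

Resolve: ΣF_x = 24.4 cos 321° + 523 cos 119° + T_C cos 100° + T_D cos 293° = 0.
        ΣF_y = 24.4 sin 321° + 523 sin 119° + T_C sin 100° + T_D sin 293° = 0.
The known terms sum to (-234.6, 442.1) N, so -0.1736 T_C + 0.3907 T_D = 234.6 and 0.9848 T_C − 0.9205 T_D = -442.1.
Solving simultaneously: T_C = 192.1 N, T_D = 685.8 N.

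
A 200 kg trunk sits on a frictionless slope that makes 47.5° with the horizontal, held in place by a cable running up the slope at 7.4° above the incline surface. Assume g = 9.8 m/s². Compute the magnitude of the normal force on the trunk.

Take axes along and perpendicular to the incline. Weight components: W sin 47.5° = 1445 N down-slope, W cos 47.5° = 1324 N into the surface.
Along incline: T cos 7.4° = W sin 47.5° → T = 1457 N.
Perpendicular: N = W cos 47.5° − T sin 7.4° = 1136 N.

N ≈ 1140 N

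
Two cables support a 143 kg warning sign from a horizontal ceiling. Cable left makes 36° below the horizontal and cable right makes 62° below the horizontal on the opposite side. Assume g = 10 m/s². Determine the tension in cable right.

T_right ≈ 1170 N

Weight W = 143 × 10 = 1430 N acts straight down.
Horizontal: T_left cos 36° = T_right cos 62°  →  T_left = 0.5803 T_right.
Vertical: T_left sin 36° + T_right sin 62° = 1430.
Substituting the horizontal relation into the vertical equation gives 1.224 T_right = 1430, so T_right = 1168 N.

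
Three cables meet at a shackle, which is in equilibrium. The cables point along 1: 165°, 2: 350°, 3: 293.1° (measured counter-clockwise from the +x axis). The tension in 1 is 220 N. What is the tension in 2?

Resolve: ΣF_x = 220 cos 165° + T_2 cos 350° + T_3 cos 293.1° = 0.
        ΣF_y = 220 sin 165° + T_2 sin 350° + T_3 sin 293.1° = 0.
The known terms sum to (-212.5, 56.94) N, so 0.9848 T_2 + 0.3923 T_3 = 212.5 and -0.1736 T_2 − 0.9198 T_3 = -56.94.
Solving simultaneously: T_2 = 206.7 N, T_3 = 22.89 N.

T_2 ≈ 207 N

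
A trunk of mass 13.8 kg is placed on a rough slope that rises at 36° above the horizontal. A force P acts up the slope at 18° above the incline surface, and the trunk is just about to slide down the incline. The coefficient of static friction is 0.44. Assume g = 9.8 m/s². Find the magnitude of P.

On the verge of sliding down the incline, friction equals μN and acts up the slope.
Perpendicular: N + P sin 18° = W cos 36° = 109.4 N.
Along incline: P cos 18° + μN = W sin 36° with W sin 36° = 79.49 N.
Solving the pair for P and N: P = 38.46 N, N = 97.53 N (and f = μN = 42.91 N).

P ≈ 38.5 N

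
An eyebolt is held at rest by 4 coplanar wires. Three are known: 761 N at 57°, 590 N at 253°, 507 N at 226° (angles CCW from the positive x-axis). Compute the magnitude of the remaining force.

Sum the known components: ΣF_x = -110.2 N, ΣF_y = -290.7 N.
For equilibrium the remaining force must supply (−ΣF_x, −ΣF_y) = (110.2, 290.7) N.
Magnitude = √((110.2)² + (290.7)²) = 310.9 N; direction = atan2(290.7, 110.2) = 69.2°.

F ≈ 311 N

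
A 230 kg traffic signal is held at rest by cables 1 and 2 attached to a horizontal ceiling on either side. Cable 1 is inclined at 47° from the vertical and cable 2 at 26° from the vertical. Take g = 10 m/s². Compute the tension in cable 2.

T_2 ≈ 1760 N

Angles from the horizontal: cable 1 is 90° − 47° = 43°, cable 2 is 90° − 26° = 64°.
Weight W = 230 × 10 = 2300 N acts straight down.
Horizontal: T_1 cos 43° = T_2 cos 64°  →  T_1 = 0.5994 T_2.
Vertical: T_1 sin 43° + T_2 sin 64° = 2300.
Substituting the horizontal relation into the vertical equation gives 1.308 T_2 = 2300, so T_2 = 1759 N.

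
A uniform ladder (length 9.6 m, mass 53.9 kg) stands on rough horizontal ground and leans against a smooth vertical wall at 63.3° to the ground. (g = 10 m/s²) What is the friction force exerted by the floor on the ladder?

f ≈ 136 N

Torques about the foot: N_wall · 9.6 sin 63.3° = 53.9×10×4.8 cos 63.3° → N_wall = 135.54 N.
ΣF_x = 0: f_floor = N_wall = 135.54 N.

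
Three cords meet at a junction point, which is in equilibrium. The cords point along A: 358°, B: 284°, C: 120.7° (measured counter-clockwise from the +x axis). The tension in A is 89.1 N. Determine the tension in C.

T_C ≈ 298 N

Resolve: ΣF_x = 89.1 cos 358° + T_B cos 284° + T_C cos 120.7° = 0.
        ΣF_y = 89.1 sin 358° + T_B sin 284° + T_C sin 120.7° = 0.
The known terms sum to (89.05, -3.11) N, so 0.2419 T_B − 0.5105 T_C = -89.05 and -0.9703 T_B + 0.8599 T_C = 3.11.
Solving simultaneously: T_B = 260.9 N, T_C = 298.1 N.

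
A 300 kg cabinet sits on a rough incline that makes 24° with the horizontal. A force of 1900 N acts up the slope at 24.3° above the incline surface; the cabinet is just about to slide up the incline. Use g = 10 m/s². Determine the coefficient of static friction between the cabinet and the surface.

μ ≈ 0.261

On the verge of sliding up the incline, friction is at its maximum μN and acts down the slope.
Perpendicular to incline: N = W cos 24° − P sin 24.3° = 2741 − 781.9 = 1959 N.
Along incline: P cos 24.3° − μN = W sin 24° → μ = −(W sin 24° − P cos 24.3°) / N = 0.2611.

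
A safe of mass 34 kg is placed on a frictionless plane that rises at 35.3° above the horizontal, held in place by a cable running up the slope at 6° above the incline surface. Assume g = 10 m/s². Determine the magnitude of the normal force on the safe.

Take axes along and perpendicular to the incline. Weight components: W sin 35.3° = 196.5 N down-slope, W cos 35.3° = 277.5 N into the surface.
Along incline: T cos 6° = W sin 35.3° → T = 197.6 N.
Perpendicular: N = W cos 35.3° − T sin 6° = 256.8 N.

N ≈ 257 N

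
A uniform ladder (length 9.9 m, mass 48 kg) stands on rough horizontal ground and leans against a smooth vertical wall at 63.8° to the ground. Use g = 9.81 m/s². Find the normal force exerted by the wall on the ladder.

Torques about the foot: N_wall · 9.9 sin 63.8° = 48×9.81×4.95 cos 63.8° → N_wall = 115.85 N.

N_wall ≈ 116 N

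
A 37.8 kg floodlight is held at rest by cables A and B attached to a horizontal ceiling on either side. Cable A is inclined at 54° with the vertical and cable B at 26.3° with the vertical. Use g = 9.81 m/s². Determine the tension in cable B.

T_B ≈ 304 N

Angles from the horizontal: cable A is 90° − 54° = 36°, cable B is 90° − 26.3° = 63.7°.
Weight W = 37.8 × 9.81 = 370.8 N acts straight down.
Horizontal: T_A cos 36° = T_B cos 63.7°  →  T_A = 0.5477 T_B.
Vertical: T_A sin 36° + T_B sin 63.7° = 370.8.
Substituting the horizontal relation into the vertical equation gives 1.218 T_B = 370.8, so T_B = 304.3 N.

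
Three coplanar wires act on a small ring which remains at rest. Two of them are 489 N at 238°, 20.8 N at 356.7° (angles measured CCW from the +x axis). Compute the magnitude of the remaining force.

Sum the known components: ΣF_x = -238.4 N, ΣF_y = -415.9 N.
For equilibrium the remaining force must supply (−ΣF_x, −ΣF_y) = (238.4, 415.9) N.
Magnitude = √((238.4)² + (415.9)²) = 479.4 N; direction = atan2(415.9, 238.4) = 60.2°.

F ≈ 479 N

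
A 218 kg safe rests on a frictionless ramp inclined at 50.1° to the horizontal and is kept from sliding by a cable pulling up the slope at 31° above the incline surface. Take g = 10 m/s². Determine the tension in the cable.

T ≈ 1950 N

Take axes along and perpendicular to the incline. Weight components: W sin 50.1° = 1672 N down-slope, W cos 50.1° = 1398 N into the surface.
Along incline: T cos 31° = W sin 50.1° → T = 1951 N.
Perpendicular: N = W cos 50.1° − T sin 31° = 393.5 N.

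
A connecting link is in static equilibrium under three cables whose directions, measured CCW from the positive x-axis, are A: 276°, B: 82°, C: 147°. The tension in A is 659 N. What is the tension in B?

T_B ≈ 565 N

Resolve: ΣF_x = 659 cos 276° + T_B cos 82° + T_C cos 147° = 0.
        ΣF_y = 659 sin 276° + T_B sin 82° + T_C sin 147° = 0.
The known terms sum to (68.88, -655.4) N, so 0.1392 T_B − 0.8387 T_C = -68.88 and 0.9903 T_B + 0.5446 T_C = 655.4.
Solving simultaneously: T_B = 565.1 N, T_C = 175.9 N.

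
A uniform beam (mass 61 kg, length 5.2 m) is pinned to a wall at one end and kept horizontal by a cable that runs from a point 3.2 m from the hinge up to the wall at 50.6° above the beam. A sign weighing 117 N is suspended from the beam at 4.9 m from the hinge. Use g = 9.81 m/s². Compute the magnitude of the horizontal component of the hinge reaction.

H_x ≈ 547 N

Take torques about the hinge: T sin 50.6° · 3.2 = 61×9.81×2.6 + 117×4.9 = 2129.2 N·m.
So T = 2129.2 / (0.7727 × 3.2) = 861.05 N.
ΣF_x = 0: H_x = T cos 50.6° = 546.54 N.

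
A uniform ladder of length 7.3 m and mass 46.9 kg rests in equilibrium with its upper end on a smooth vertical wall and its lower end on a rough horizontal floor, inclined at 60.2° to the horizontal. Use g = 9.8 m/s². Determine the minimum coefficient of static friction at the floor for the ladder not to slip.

ΣF_y = 0: N_floor = 46.9×9.8 = 459.62 N.
Torques about the foot: N_wall · 7.3 sin 60.2° = 46.9×9.8×3.65 cos 60.2° → N_wall = 131.61 N.
ΣF_x = 0: f_floor = N_wall = 131.61 N.
μ_min = f_floor / N_floor = 131.61 / 459.62 = 0.2864.

μ_min ≈ 0.286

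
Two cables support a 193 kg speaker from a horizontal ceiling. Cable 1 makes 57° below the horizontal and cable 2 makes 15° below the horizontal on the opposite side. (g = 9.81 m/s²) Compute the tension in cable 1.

T_1 ≈ 1920 N

Weight W = 193 × 9.81 = 1893 N acts straight down.
Horizontal: T_1 cos 57° = T_2 cos 15°  →  T_2 = 0.5639 T_1.
Vertical: T_1 sin 57° + T_2 sin 15° = 1893.
Substituting the horizontal relation into the vertical equation gives 0.9846 T_1 = 1893, so T_1 = 1923 N.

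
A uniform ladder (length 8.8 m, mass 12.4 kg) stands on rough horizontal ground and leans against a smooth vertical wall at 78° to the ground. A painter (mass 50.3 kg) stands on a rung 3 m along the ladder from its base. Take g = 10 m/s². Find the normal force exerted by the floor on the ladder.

ΣF_y = 0: N_floor = 12.4×10 + 50.3×10 = 627 N.

N_floor ≈ 627 N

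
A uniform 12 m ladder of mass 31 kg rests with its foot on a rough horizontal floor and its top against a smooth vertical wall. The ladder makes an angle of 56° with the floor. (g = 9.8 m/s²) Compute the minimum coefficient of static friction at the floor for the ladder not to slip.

ΣF_y = 0: N_floor = 31×9.8 = 303.8 N.
Torques about the foot: N_wall · 12 sin 56° = 31×9.8×6 cos 56° → N_wall = 102.46 N.
ΣF_x = 0: f_floor = N_wall = 102.46 N.
μ_min = f_floor / N_floor = 102.46 / 303.8 = 0.3373.

μ_min ≈ 0.337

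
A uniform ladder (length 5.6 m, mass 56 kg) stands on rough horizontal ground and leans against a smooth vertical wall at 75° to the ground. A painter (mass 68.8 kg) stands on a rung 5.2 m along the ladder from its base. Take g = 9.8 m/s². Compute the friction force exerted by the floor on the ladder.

Torques about the foot: N_wall · 5.6 sin 75° = 56×9.8×2.8 cos 75° + 68.8×9.8×5.2 cos 75° → N_wall = 241.28 N.
ΣF_x = 0: f_floor = N_wall = 241.28 N.

f ≈ 241 N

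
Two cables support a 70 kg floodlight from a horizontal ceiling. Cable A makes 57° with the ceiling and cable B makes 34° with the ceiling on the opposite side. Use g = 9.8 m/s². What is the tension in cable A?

T_A ≈ 569 N

Weight W = 70 × 9.8 = 686 N acts straight down.
Horizontal: T_A cos 57° = T_B cos 34°  →  T_B = 0.657 T_A.
Vertical: T_A sin 57° + T_B sin 34° = 686.
Substituting the horizontal relation into the vertical equation gives 1.206 T_A = 686, so T_A = 568.8 N.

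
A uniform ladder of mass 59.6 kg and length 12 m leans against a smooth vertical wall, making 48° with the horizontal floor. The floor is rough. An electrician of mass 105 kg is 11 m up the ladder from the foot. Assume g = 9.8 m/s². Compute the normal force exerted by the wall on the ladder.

Torques about the foot: N_wall · 12 sin 48° = 59.6×9.8×6 cos 48° + 105×9.8×11 cos 48° → N_wall = 1112.3 N.

N_wall ≈ 1110 N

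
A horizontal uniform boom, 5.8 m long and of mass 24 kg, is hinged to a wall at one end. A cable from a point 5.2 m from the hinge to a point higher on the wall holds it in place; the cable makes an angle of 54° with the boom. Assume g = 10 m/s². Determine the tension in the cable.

T ≈ 165 N

Take torques about the hinge: T sin 54° · 5.2 = 24×10×2.9 = 696 N·m.
So T = 696 / (0.8090 × 5.2) = 165.44 N.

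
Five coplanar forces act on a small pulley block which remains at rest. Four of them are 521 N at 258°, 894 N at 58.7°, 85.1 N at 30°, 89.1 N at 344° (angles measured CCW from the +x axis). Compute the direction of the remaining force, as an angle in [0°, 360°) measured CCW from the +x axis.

Sum the known components: ΣF_x = 515.5 N, ΣF_y = 272.3 N.
For equilibrium the remaining force must supply (−ΣF_x, −ΣF_y) = (-515.5, -272.3) N.
Magnitude = √((-515.5)² + (-272.3)²) = 583 N; direction = atan2(-272.3, -515.5) = 207.8°.

θ ≈ 208°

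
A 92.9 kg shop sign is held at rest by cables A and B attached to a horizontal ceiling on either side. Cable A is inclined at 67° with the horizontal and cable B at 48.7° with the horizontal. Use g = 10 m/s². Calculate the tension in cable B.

T_B ≈ 403 N

Weight W = 92.9 × 10 = 929 N acts straight down.
Horizontal: T_A cos 67° = T_B cos 48.7°  →  T_A = 1.689 T_B.
Vertical: T_A sin 67° + T_B sin 48.7° = 929.
Substituting the horizontal relation into the vertical equation gives 2.306 T_B = 929, so T_B = 402.8 N.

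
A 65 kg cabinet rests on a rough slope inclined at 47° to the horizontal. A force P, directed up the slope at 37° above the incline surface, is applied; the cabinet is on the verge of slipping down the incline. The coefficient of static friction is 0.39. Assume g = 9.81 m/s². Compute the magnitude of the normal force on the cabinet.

N ≈ 118 N

On the verge of sliding down the incline, friction equals μN and acts up the slope.
Perpendicular: N + P sin 37° = W cos 47° = 434.9 N.
Along incline: P cos 37° + μN = W sin 47° with W sin 47° = 466.3 N.
Solving the pair for P and N: P = 526.2 N, N = 118.2 N (and f = μN = 46.1 N).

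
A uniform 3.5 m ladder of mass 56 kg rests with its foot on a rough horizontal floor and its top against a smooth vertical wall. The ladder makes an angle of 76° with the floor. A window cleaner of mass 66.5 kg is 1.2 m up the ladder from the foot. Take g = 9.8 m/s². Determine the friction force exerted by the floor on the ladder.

f ≈ 124 N

Torques about the foot: N_wall · 3.5 sin 76° = 56×9.8×1.75 cos 76° + 66.5×9.8×1.2 cos 76° → N_wall = 124.13 N.
ΣF_x = 0: f_floor = N_wall = 124.13 N.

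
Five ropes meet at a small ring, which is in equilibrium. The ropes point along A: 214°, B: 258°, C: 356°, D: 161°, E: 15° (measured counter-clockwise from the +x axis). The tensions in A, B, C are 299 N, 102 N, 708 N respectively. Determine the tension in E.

T_E ≈ 280 N

Resolve: ΣF_x = 299 cos 214° + 102 cos 258° + 708 cos 356° + T_D cos 161° + T_E cos 15° = 0.
        ΣF_y = 299 sin 214° + 102 sin 258° + 708 sin 356° + T_D sin 161° + T_E sin 15° = 0.
The known terms sum to (437.2, -316.4) N, so -0.9455 T_D + 0.9659 T_E = -437.2 and 0.3256 T_D + 0.2588 T_E = 316.4.
Solving simultaneously: T_D = 748.8 N, T_E = 280.4 N.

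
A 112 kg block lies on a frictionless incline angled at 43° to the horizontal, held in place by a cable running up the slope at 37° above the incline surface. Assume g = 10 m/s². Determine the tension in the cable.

T ≈ 956 N

Take axes along and perpendicular to the incline. Weight components: W sin 43° = 763.8 N down-slope, W cos 43° = 819.1 N into the surface.
Along incline: T cos 37° = W sin 43° → T = 956.4 N.
Perpendicular: N = W cos 43° − T sin 37° = 243.5 N.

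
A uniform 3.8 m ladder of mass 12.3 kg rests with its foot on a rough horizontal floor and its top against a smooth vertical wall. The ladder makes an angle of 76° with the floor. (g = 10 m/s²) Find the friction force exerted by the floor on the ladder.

f ≈ 15.3 N

Torques about the foot: N_wall · 3.8 sin 76° = 12.3×10×1.9 cos 76° → N_wall = 15.334 N.
ΣF_x = 0: f_floor = N_wall = 15.334 N.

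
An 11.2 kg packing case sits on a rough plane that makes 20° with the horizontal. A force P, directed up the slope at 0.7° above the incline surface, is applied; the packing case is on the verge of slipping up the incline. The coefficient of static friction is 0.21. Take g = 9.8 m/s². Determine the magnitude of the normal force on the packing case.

N ≈ 102 N

On the verge of sliding up the incline, friction equals μN and acts down the slope.
Perpendicular: N + P sin 0.7° = W cos 20° = 103.1 N.
Along incline: P cos 0.7° = W sin 20° + μN  with W sin 20° = 37.54 N.
Solving the pair for P and N: P = 59.05 N, N = 102.4 N (and f = μN = 21.51 N).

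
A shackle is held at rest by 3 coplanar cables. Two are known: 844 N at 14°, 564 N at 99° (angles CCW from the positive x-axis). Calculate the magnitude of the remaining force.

Sum the known components: ΣF_x = 730.7 N, ΣF_y = 761.2 N.
For equilibrium the remaining force must supply (−ΣF_x, −ΣF_y) = (-730.7, -761.2) N.
Magnitude = √((-730.7)² + (-761.2)²) = 1055 N; direction = atan2(-761.2, -730.7) = 226.2°.

F ≈ 1060 N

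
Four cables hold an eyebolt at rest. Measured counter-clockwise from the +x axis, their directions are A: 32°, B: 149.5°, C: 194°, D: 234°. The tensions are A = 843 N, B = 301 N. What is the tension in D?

Resolve: ΣF_x = 843 cos 32° + 301 cos 149.5° + T_C cos 194° + T_D cos 234° = 0.
        ΣF_y = 843 sin 32° + 301 sin 149.5° + T_C sin 194° + T_D sin 234° = 0.
The known terms sum to (455.6, 599.5) N, so -0.9703 T_C − 0.5878 T_D = -455.6 and -0.2419 T_C − 0.8090 T_D = -599.5.
Solving simultaneously: T_C = 25.17 N, T_D = 733.5 N.

T_D ≈ 733 N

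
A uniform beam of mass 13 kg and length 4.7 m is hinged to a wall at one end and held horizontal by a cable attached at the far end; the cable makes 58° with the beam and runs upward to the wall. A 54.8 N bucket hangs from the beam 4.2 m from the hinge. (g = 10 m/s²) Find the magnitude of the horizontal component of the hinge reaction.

H_x ≈ 71.2 N

Take torques about the hinge: T sin 58° · 4.7 = 13×10×2.35 + 54.8×4.2 = 535.66 N·m.
So T = 535.66 / (0.8480 × 4.7) = 134.39 N.
ΣF_x = 0: H_x = T cos 58° = 71.216 N.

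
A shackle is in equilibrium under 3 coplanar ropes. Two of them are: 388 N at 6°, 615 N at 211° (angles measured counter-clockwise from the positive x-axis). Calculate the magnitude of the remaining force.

Sum the known components: ΣF_x = -141.3 N, ΣF_y = -276.2 N.
For equilibrium the remaining force must supply (−ΣF_x, −ΣF_y) = (141.3, 276.2) N.
Magnitude = √((141.3)² + (276.2)²) = 310.2 N; direction = atan2(276.2, 141.3) = 62.9°.

F ≈ 310 N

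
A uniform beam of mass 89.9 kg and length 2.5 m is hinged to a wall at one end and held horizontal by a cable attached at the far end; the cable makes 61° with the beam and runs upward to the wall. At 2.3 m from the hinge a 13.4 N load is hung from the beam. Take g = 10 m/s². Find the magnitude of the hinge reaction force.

|H| ≈ 518 N

Take torques about the hinge: T sin 61° · 2.5 = 89.9×10×1.25 + 13.4×2.3 = 1154.6 N·m.
So T = 1154.6 / (0.8746 × 2.5) = 528.03 N.
ΣF_x = 0: H_x = T cos 61° = 256 N.
ΣF_y = 0: H_y = (89.9×10 + 13.4) − T sin 61° = 912.4 − 461.83 = 450.57 N.
|H| = √(H_x² + H_y²) = √((256)² + (450.57)²) = 518.22 N.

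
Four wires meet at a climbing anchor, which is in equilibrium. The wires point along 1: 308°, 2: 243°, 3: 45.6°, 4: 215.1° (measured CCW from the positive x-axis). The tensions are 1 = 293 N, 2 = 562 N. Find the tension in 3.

Resolve: ΣF_x = 293 cos 308° + 562 cos 243° + T_3 cos 45.6° + T_4 cos 215.1° = 0.
        ΣF_y = 293 sin 308° + 562 sin 243° + T_3 sin 45.6° + T_4 sin 215.1° = 0.
The known terms sum to (-74.75, -731.6) N, so 0.6997 T_3 − 0.8181 T_4 = 74.75 and 0.7145 T_3 − 0.5750 T_4 = 731.6.
Solving simultaneously: T_3 = 3049 N, T_4 = 2516 N.

T_3 ≈ 3050 N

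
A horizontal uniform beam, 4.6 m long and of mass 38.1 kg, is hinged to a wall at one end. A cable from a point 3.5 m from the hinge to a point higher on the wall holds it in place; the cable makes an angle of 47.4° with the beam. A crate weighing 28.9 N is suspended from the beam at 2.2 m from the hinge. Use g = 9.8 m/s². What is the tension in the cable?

Take torques about the hinge: T sin 47.4° · 3.5 = 38.1×9.8×2.3 + 28.9×2.2 = 922.35 N·m.
So T = 922.35 / (0.7361 × 3.5) = 358.01 N.

T ≈ 358 N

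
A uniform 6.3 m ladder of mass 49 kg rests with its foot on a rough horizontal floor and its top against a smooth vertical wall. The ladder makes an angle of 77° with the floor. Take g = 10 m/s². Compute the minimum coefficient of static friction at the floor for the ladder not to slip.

ΣF_y = 0: N_floor = 49×10 = 490 N.
Torques about the foot: N_wall · 6.3 sin 77° = 49×10×3.15 cos 77° → N_wall = 56.563 N.
ΣF_x = 0: f_floor = N_wall = 56.563 N.
μ_min = f_floor / N_floor = 56.563 / 490 = 0.1154.

μ_min ≈ 0.115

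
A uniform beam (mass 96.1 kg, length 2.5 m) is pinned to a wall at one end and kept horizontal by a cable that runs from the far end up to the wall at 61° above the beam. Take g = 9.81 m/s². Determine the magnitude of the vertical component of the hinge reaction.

|H_y| ≈ 471 N

Take torques about the hinge: T sin 61° · 2.5 = 96.1×9.81×1.25 = 1178.4 N·m.
So T = 1178.4 / (0.8746 × 2.5) = 538.94 N.
ΣF_y = 0: H_y = (96.1×9.81) − T sin 61° = 942.74 − 471.37 = 471.37 N.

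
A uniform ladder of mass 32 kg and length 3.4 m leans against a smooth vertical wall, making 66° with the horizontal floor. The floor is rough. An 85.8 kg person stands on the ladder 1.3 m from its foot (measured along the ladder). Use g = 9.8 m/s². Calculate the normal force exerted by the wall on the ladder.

N_wall ≈ 213 N

Torques about the foot: N_wall · 3.4 sin 66° = 32×9.8×1.7 cos 66° + 85.8×9.8×1.3 cos 66° → N_wall = 212.95 N.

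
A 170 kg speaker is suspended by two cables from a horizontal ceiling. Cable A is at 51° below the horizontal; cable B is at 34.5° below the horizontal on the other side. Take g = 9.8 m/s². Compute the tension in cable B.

Weight W = 170 × 9.8 = 1666 N acts straight down.
Horizontal: T_A cos 51° = T_B cos 34.5°  →  T_A = 1.31 T_B.
Vertical: T_A sin 51° + T_B sin 34.5° = 1666.
Substituting the horizontal relation into the vertical equation gives 1.584 T_B = 1666, so T_B = 1052 N.

T_B ≈ 1050 N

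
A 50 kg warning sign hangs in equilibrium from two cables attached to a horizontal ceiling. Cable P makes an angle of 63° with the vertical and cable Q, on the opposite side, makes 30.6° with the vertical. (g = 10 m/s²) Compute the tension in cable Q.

Angles from the horizontal: cable P is 90° − 63° = 27°, cable Q is 90° − 30.6° = 59.4°.
Weight W = 50 × 10 = 500 N acts straight down.
Horizontal: T_P cos 27° = T_Q cos 59.4°  →  T_P = 0.5713 T_Q.
Vertical: T_P sin 27° + T_Q sin 59.4° = 500.
Substituting the horizontal relation into the vertical equation gives 1.12 T_Q = 500, so T_Q = 446.4 N.

T_Q ≈ 446 N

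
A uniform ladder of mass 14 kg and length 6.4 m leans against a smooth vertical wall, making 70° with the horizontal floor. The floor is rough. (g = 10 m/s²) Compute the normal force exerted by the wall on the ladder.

Torques about the foot: N_wall · 6.4 sin 70° = 14×10×3.2 cos 70° → N_wall = 25.478 N.

N_wall ≈ 25.5 N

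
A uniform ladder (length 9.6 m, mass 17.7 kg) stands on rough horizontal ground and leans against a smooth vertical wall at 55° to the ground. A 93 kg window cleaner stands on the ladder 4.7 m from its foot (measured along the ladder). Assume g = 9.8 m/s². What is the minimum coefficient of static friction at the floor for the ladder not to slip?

ΣF_y = 0: N_floor = 17.7×9.8 + 93×9.8 = 1084.9 N.
Torques about the foot: N_wall · 9.6 sin 55° = 17.7×9.8×4.8 cos 55° + 93×9.8×4.7 cos 55° → N_wall = 373.17 N.
ΣF_x = 0: f_floor = N_wall = 373.17 N.
μ_min = f_floor / N_floor = 373.17 / 1084.9 = 0.344.

μ_min ≈ 0.344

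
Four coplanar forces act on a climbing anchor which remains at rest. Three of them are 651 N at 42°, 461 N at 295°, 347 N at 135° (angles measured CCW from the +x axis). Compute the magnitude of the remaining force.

Sum the known components: ΣF_x = 433.2 N, ΣF_y = 263.2 N.
For equilibrium the remaining force must supply (−ΣF_x, −ΣF_y) = (-433.2, -263.2) N.
Magnitude = √((-433.2)² + (-263.2)²) = 506.9 N; direction = atan2(-263.2, -433.2) = 211.3°.

F ≈ 507 N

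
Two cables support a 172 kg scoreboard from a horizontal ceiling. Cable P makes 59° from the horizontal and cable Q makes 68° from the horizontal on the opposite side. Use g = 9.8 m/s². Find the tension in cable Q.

Weight W = 172 × 9.8 = 1686 N acts straight down.
Horizontal: T_P cos 59° = T_Q cos 68°  →  T_P = 0.7273 T_Q.
Vertical: T_P sin 59° + T_Q sin 68° = 1686.
Substituting the horizontal relation into the vertical equation gives 1.551 T_Q = 1686, so T_Q = 1087 N.

T_Q ≈ 1090 N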